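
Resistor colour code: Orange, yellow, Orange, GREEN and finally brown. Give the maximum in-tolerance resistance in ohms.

Orange → 3 (first significant figure)
Yellow → 4 (second significant figure)
Orange → 3 (third significant figure)
Green → ×10^5 multiplier
Brown → ±1% tolerance
343 × 100000 = 34300000 Ω
Maximum = 34300000 × (1 + 1/100) = 34643000 Ω.

34643000 Ω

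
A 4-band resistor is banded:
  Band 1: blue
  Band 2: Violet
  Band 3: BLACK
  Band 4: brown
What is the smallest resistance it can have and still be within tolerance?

66.33 Ω

Blue → 6 (first significant figure)
Violet → 7 (second significant figure)
Black → ×1 multiplier
Brown → ±1% tolerance
67 × 1 = 67 Ω
Smallest = 67 × (1 − 1/100) = 66.33 Ω.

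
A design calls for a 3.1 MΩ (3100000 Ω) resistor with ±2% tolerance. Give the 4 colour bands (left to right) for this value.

3100000 Ω = 31 × 10^5.
3 → orange
1 → brown
Multiplier 10^5 → green.
±2% tolerance → red.

orange, brown, green, red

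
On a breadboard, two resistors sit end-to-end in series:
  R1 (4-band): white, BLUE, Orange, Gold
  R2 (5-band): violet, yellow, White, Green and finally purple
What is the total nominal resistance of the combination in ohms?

R1: white, blue → 96; orange ×10^3 → 96000 Ω.
R2: violet, yellow, white → 749; green ×10^5 → 74900000 Ω.
Series: 96000 + 74900000 = 74996000 Ω.

74996000 Ω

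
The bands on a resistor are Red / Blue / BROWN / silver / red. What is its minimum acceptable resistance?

Red → 2 (first significant figure)
Blue → 6 (second significant figure)
Brown → 1 (third significant figure)
Silver → ×0.01 multiplier
Red → ±2% tolerance
261 × 0.01 = 2.61 Ω
Minimum = 2.61 × (1 − 2/100) = 2.5578 Ω.

2.5578 Ω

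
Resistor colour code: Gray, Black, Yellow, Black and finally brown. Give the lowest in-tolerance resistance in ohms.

795.96 Ω

Grey → 8 (first significant figure)
Black → 0 (second significant figure)
Yellow → 4 (third significant figure)
Black → ×1 multiplier
Brown → ±1% tolerance
804 × 1 = 804 Ω
Lowest = 804 × (1 − 1/100) = 795.96 Ω.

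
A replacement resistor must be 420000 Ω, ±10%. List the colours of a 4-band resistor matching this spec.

yellow, red, yellow, silver

420000 Ω = 42 × 10^4.
4 → yellow
2 → red
Multiplier 10^4 → yellow.
±10% tolerance → silver.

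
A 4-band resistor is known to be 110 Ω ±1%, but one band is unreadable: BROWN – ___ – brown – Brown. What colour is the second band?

brown

110 Ω = 11 × 10^1.
The second band gives digit 1 of the significand, and 1 is brown.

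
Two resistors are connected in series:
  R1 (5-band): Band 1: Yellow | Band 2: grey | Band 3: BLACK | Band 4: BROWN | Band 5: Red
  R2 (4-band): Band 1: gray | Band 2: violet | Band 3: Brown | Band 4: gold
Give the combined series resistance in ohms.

R1: yellow, grey, black → 480; brown ×10 → 4800 Ω.
R2: grey, violet → 87; brown ×10 → 870 Ω.
Series: 4800 + 870 = 5670 Ω.

5670 Ω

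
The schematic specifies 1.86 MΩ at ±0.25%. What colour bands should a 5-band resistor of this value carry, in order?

brown, grey, blue, yellow, blue

1860000 Ω = 186 × 10^4.
1 → brown
8 → grey
6 → blue
Multiplier 10^4 → yellow.
±0.25% tolerance → blue.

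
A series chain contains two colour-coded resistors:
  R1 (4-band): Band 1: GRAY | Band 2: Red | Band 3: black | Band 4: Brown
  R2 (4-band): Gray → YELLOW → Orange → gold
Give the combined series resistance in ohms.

R1: grey, red → 82; black ×1 → 82 Ω.
R2: grey, yellow → 84; orange ×10^3 → 84000 Ω.
Series: 82 + 84000 = 84082 Ω.

84082 Ω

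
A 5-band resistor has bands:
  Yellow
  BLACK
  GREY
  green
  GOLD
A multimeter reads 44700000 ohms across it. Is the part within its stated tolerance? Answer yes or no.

Yellow → 4 (first significant figure)
Black → 0 (second significant figure)
Grey → 8 (third significant figure)
Green → ×10^5 multiplier
Gold → ±5% tolerance
408 × 100000 = 40800000 Ω
Allowed range: 38760000 Ω to 42840000 Ω.
44700000 ohms lies outside that range.

no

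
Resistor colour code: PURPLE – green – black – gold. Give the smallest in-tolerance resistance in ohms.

Violet → 7 (first significant figure)
Green → 5 (second significant figure)
Black → ×1 multiplier
Gold → ±5% tolerance
75 × 1 = 75 Ω
Smallest = 75 × (1 − 5/100) = 71.25 Ω.

71.25 Ω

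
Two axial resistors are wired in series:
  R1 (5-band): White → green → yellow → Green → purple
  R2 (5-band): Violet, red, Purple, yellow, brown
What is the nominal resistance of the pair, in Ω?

R1: white, green, yellow → 954; green ×10^5 → 95400000 Ω.
R2: violet, red, violet → 727; yellow ×10^4 → 7270000 Ω.
Series: 95400000 + 7270000 = 102670000 Ω.

102670000 Ω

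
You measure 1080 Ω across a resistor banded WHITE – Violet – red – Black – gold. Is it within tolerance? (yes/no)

White → 9 (first significant figure)
Violet → 7 (second significant figure)
Red → 2 (third significant figure)
Black → ×1 multiplier
Gold → ±5% tolerance
972 × 1 = 972 Ω
Allowed range: 923.4 Ω to 1020.6 Ω.
1080 Ω lies outside that range.

no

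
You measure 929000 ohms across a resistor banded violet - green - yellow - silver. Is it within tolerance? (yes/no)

no

Violet → 7 (first significant figure)
Green → 5 (second significant figure)
Yellow → ×10^4 multiplier
Silver → ±10% tolerance
75 × 10000 = 750000 Ω
Allowed range: 675000 Ω to 825000 Ω.
929000 ohms lies outside that range.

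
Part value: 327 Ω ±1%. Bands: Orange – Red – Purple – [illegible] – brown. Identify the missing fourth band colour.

black

327 Ω = 327 × 10^0.
The fourth band is the multiplier, 10^0, which is black.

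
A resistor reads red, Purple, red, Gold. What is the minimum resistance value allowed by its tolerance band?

2565 Ω

Red → 2 (first significant figure)
Violet → 7 (second significant figure)
Red → ×10^2 multiplier
Gold → ±5% tolerance
27 × 100 = 2700 Ω
Minimum = 2700 × (1 − 5/100) = 2565 Ω.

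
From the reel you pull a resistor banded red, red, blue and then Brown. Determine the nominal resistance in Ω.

22000000 Ω

Red → 2 (first significant figure)
Red → 2 (second significant figure)
Blue → ×10^6 multiplier
22 × 1000000 = 22000000 Ω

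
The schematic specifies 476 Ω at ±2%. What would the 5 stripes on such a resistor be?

yellow, violet, blue, black, red

476 Ω = 476 × 10^0.
4 → yellow
7 → violet
6 → blue
Multiplier 10^0 → black.
±2% tolerance → red.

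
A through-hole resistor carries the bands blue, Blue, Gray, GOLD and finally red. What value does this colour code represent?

66.8 Ω

Blue → 6 (first significant figure)
Blue → 6 (second significant figure)
Grey → 8 (third significant figure)
Gold → ×0.1 multiplier
668 × 0.1 = 66.8 Ω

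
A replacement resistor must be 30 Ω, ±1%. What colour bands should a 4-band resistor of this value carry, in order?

orange, black, black, brown

30 Ω = 30 × 10^0.
3 → orange
0 → black
Multiplier 10^0 → black.
±1% tolerance → brown.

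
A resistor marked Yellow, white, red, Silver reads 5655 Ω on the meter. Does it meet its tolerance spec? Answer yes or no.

Yellow → 4 (first significant figure)
White → 9 (second significant figure)
Red → ×10^2 multiplier
Silver → ±10% tolerance
49 × 100 = 4900 Ω
Allowed range: 4410 Ω to 5390 Ω.
5655 Ω lies outside that range.

no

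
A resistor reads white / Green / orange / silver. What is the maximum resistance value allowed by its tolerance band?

White → 9 (first significant figure)
Green → 5 (second significant figure)
Orange → ×10^3 multiplier
Silver → ±10% tolerance
95 × 1000 = 95000 Ω
Maximum = 95000 × (1 + 10/100) = 104500 Ω.

104500 Ω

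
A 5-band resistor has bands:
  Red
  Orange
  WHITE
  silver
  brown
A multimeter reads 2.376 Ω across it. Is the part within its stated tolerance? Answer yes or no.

Red → 2 (first significant figure)
Orange → 3 (second significant figure)
White → 9 (third significant figure)
Silver → ×0.01 multiplier
Brown → ±1% tolerance
239 × 0.01 = 2.39 Ω
Allowed range: 2.3661 Ω to 2.4139 Ω.
2.376 Ω lies inside that range.

yes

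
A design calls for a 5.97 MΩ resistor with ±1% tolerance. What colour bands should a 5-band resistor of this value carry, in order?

5970000 Ω = 597 × 10^4.
5 → green
9 → white
7 → violet
Multiplier 10^4 → yellow.
±1% tolerance → brown.

green, white, violet, yellow, brown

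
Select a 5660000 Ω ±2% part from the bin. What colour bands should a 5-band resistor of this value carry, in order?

5660000 Ω = 566 × 10^4.
5 → green
6 → blue
6 → blue
Multiplier 10^4 → yellow.
±2% tolerance → red.

green, blue, blue, yellow, red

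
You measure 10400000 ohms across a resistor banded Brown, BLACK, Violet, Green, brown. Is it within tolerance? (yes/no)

no

Brown → 1 (first significant figure)
Black → 0 (second significant figure)
Violet → 7 (third significant figure)
Green → ×10^5 multiplier
Brown → ±1% tolerance
107 × 100000 = 10700000 Ω
Allowed range: 10593000 Ω to 10807000 Ω.
10400000 ohms lies outside that range.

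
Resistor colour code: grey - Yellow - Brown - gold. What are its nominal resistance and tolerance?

Grey → 8 (first significant figure)
Yellow → 4 (second significant figure)
Brown → ×10 multiplier
Gold → ±5% tolerance
84 × 10 = 840 Ω

840 Ω ±5%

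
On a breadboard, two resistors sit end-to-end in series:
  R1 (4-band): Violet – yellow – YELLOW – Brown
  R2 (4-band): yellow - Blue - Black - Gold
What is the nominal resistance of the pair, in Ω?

740046 Ω

R1: violet, yellow → 74; yellow ×10^4 → 740000 Ω.
R2: yellow, blue → 46; black ×1 → 46 Ω.
Series: 740000 + 46 = 740046 Ω.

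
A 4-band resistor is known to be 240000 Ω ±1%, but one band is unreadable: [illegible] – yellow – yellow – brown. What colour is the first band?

240000 Ω = 24 × 10^4.
The first band gives digit 2 of the significand, and 2 is red.

red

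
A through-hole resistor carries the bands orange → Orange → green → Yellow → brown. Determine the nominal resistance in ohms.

Orange → 3 (first significant figure)
Orange → 3 (second significant figure)
Green → 5 (third significant figure)
Yellow → ×10^4 multiplier
335 × 10000 = 3350000 Ω

3350000 Ω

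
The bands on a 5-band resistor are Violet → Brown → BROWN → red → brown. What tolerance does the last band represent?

The last band, brown, is the tolerance band.
Brown corresponds to ±1%.

±1%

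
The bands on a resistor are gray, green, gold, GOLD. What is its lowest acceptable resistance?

8.075 Ω

Grey → 8 (first significant figure)
Green → 5 (second significant figure)
Gold → ×0.1 multiplier
Gold → ±5% tolerance
85 × 0.1 = 8.5 Ω
Lowest = 8.5 × (1 − 5/100) = 8.075 Ω.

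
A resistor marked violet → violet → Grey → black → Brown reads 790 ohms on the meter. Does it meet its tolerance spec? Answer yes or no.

Violet → 7 (first significant figure)
Violet → 7 (second significant figure)
Grey → 8 (third significant figure)
Black → ×1 multiplier
Brown → ±1% tolerance
778 × 1 = 778 Ω
Allowed range: 770.22 Ω to 785.78 Ω.
790 ohms lies outside that range.

no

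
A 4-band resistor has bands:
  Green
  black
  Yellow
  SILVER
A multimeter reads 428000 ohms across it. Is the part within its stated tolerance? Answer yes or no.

Green → 5 (first significant figure)
Black → 0 (second significant figure)
Yellow → ×10^4 multiplier
Silver → ±10% tolerance
50 × 10000 = 500000 Ω
Allowed range: 450000 Ω to 550000 Ω.
428000 ohms lies outside that range.

no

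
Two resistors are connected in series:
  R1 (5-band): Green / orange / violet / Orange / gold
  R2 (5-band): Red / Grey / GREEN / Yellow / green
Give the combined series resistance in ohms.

3387000 Ω

R1: green, orange, violet → 537; orange ×10^3 → 537000 Ω.
R2: red, grey, green → 285; yellow ×10^4 → 2850000 Ω.
Series: 537000 + 2850000 = 3387000 Ω.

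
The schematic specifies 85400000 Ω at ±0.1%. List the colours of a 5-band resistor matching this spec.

grey, green, yellow, green, violet

85400000 Ω = 854 × 10^5.
8 → grey
5 → green
4 → yellow
Multiplier 10^5 → green.
±0.1% tolerance → violet.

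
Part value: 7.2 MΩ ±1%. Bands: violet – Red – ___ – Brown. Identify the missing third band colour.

green

7200000 Ω = 72 × 10^5.
The third band is the multiplier, 10^5, which is green.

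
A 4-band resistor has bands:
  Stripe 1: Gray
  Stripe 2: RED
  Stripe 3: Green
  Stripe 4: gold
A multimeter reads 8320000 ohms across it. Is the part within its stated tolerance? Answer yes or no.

yes

Grey → 8 (first significant figure)
Red → 2 (second significant figure)
Green → ×10^5 multiplier
Gold → ±5% tolerance
82 × 100000 = 8200000 Ω
Allowed range: 7790000 Ω to 8610000 Ω.
8320000 ohms lies inside that range.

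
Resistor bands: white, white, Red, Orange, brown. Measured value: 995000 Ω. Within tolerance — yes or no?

yes

White → 9 (first significant figure)
White → 9 (second significant figure)
Red → 2 (third significant figure)
Orange → ×10^3 multiplier
Brown → ±1% tolerance
992 × 1000 = 992000 Ω
Allowed range: 982080 Ω to 1001920 Ω.
995000 Ω lies inside that range.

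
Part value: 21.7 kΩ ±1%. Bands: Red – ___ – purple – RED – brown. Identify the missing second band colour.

brown

21700 Ω = 217 × 10^2.
The second band gives digit 1 of the significand, and 1 is brown.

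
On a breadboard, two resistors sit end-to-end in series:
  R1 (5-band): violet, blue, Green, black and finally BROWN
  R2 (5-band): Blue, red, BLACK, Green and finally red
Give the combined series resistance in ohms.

R1: violet, blue, green → 765; black ×1 → 765 Ω.
R2: blue, red, black → 620; green ×10^5 → 62000000 Ω.
Series: 765 + 62000000 = 62000765 Ω.

62000765 Ω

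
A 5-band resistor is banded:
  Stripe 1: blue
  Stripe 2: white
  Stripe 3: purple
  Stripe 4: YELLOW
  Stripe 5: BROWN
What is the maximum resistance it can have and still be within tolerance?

7039700 Ω

Blue → 6 (first significant figure)
White → 9 (second significant figure)
Violet → 7 (third significant figure)
Yellow → ×10^4 multiplier
Brown → ±1% tolerance
697 × 10000 = 6970000 Ω
Maximum = 6970000 × (1 + 1/100) = 7039700 Ω.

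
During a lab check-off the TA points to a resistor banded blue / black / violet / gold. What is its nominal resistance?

Blue → 6 (first significant figure)
Black → 0 (second significant figure)
Violet → ×10^7 multiplier
60 × 10000000 = 600000000 Ω

600000000 Ω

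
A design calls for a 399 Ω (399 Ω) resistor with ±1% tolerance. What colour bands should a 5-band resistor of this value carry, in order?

orange, white, white, black, brown

399 Ω = 399 × 10^0.
3 → orange
9 → white
9 → white
Multiplier 10^0 → black.
±1% tolerance → brown.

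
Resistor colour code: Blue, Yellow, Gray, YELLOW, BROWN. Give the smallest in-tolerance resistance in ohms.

Blue → 6 (first significant figure)
Yellow → 4 (second significant figure)
Grey → 8 (third significant figure)
Yellow → ×10^4 multiplier
Brown → ±1% tolerance
648 × 10000 = 6480000 Ω
Smallest = 6480000 × (1 − 1/100) = 6415200 Ω.

6415200 Ω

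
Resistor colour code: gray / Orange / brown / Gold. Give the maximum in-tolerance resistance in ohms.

Grey → 8 (first significant figure)
Orange → 3 (second significant figure)
Brown → ×10 multiplier
Gold → ±5% tolerance
83 × 10 = 830 Ω
Maximum = 830 × (1 + 5/100) = 871.5 Ω.

871.5 Ω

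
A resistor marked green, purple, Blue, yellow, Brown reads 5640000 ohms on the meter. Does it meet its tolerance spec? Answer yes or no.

Green → 5 (first significant figure)
Violet → 7 (second significant figure)
Blue → 6 (third significant figure)
Yellow → ×10^4 multiplier
Brown → ±1% tolerance
576 × 10000 = 5760000 Ω
Allowed range: 5702400 Ω to 5817600 Ω.
5640000 ohms lies outside that range.

no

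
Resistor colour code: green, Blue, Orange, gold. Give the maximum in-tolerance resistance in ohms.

58800 Ω

Green → 5 (first significant figure)
Blue → 6 (second significant figure)
Orange → ×10^3 multiplier
Gold → ±5% tolerance
56 × 1000 = 56000 Ω
Maximum = 56000 × (1 + 5/100) = 58800 Ω.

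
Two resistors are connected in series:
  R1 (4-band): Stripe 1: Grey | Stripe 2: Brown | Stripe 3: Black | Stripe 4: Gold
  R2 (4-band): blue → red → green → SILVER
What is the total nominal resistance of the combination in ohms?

R1: grey, brown → 81; black ×1 → 81 Ω.
R2: blue, red → 62; green ×10^5 → 6200000 Ω.
Series: 81 + 6200000 = 6200081 Ω.

6200081 Ω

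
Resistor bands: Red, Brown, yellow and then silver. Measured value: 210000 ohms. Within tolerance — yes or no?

Red → 2 (first significant figure)
Brown → 1 (second significant figure)
Yellow → ×10^4 multiplier
Silver → ±10% tolerance
21 × 10000 = 210000 Ω
Allowed range: 189000 Ω to 231000 Ω.
210000 ohms lies inside that range.

yes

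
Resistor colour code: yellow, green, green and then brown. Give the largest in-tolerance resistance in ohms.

4545000 Ω

Yellow → 4 (first significant figure)
Green → 5 (second significant figure)
Green → ×10^5 multiplier
Brown → ±1% tolerance
45 × 100000 = 4500000 Ω
Largest = 4500000 × (1 + 1/100) = 4545000 Ω.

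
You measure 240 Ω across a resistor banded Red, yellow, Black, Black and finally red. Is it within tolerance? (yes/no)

Red → 2 (first significant figure)
Yellow → 4 (second significant figure)
Black → 0 (third significant figure)
Black → ×1 multiplier
Red → ±2% tolerance
240 × 1 = 240 Ω
Allowed range: 235.2 Ω to 244.8 Ω.
240 Ω lies inside that range.

yes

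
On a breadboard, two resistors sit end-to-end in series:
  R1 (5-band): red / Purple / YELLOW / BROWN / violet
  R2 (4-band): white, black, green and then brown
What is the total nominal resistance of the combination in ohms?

R1: red, violet, yellow → 274; brown ×10 → 2740 Ω.
R2: white, black → 90; green ×10^5 → 9000000 Ω.
Series: 2740 + 9000000 = 9002740 Ω.

9002740 Ω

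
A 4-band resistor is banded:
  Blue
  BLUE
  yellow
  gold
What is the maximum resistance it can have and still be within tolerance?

Blue → 6 (first significant figure)
Blue → 6 (second significant figure)
Yellow → ×10^4 multiplier
Gold → ±5% tolerance
66 × 10000 = 660000 Ω
Maximum = 660000 × (1 + 5/100) = 693000 Ω.

693000 Ω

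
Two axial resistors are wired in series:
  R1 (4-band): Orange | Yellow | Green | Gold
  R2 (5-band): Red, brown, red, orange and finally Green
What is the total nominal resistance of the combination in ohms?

R1: orange, yellow → 34; green ×10^5 → 3400000 Ω.
R2: red, brown, red → 212; orange ×10^3 → 212000 Ω.
Series: 3400000 + 212000 = 3612000 Ω.

3612000 Ω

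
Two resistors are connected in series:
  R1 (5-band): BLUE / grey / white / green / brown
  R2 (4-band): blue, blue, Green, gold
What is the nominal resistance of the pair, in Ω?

R1: blue, grey, white → 689; green ×10^5 → 68900000 Ω.
R2: blue, blue → 66; green ×10^5 → 6600000 Ω.
Series: 68900000 + 6600000 = 75500000 Ω.

75500000 Ω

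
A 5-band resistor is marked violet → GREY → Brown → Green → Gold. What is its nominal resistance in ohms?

Violet → 7 (first significant figure)
Grey → 8 (second significant figure)
Brown → 1 (third significant figure)
Green → ×10^5 multiplier
781 × 100000 = 78100000 Ω

78100000 Ω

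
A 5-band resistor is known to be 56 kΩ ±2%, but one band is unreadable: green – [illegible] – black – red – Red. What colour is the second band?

56000 Ω = 560 × 10^2.
The second band gives digit 6 of the significand, and 6 is blue.

blue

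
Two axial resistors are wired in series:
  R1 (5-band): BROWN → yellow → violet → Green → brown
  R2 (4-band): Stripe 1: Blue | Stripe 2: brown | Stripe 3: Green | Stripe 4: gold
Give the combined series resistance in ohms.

20800000 Ω

R1: brown, yellow, violet → 147; green ×10^5 → 14700000 Ω.
R2: blue, brown → 61; green ×10^5 → 6100000 Ω.
Series: 14700000 + 6100000 = 20800000 Ω.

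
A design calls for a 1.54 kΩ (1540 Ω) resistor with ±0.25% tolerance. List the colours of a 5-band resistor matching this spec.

brown, green, yellow, brown, blue

1540 Ω = 154 × 10^1.
1 → brown
5 → green
4 → yellow
Multiplier 10^1 → brown.
±0.25% tolerance → blue.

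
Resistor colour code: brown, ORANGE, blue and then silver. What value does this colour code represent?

13000000 Ω

Brown → 1 (first significant figure)
Orange → 3 (second significant figure)
Blue → ×10^6 multiplier
13 × 1000000 = 13000000 Ω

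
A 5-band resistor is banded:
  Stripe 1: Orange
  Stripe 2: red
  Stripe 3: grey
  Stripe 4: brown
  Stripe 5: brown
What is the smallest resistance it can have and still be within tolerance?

Orange → 3 (first significant figure)
Red → 2 (second significant figure)
Grey → 8 (third significant figure)
Brown → ×10 multiplier
Brown → ±1% tolerance
328 × 10 = 3280 Ω
Smallest = 3280 × (1 − 1/100) = 3247.2 Ω.

3247.2 Ω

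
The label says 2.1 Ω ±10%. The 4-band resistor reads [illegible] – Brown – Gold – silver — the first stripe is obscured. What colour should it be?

red

2.1 Ω = 21 × 10^-1.
The first band gives digit 2 of the significand, and 2 is red.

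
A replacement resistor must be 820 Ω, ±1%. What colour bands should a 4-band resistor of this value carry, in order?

820 Ω = 82 × 10^1.
8 → grey
2 → red
Multiplier 10^1 → brown.
±1% tolerance → brown.

grey, red, brown, brown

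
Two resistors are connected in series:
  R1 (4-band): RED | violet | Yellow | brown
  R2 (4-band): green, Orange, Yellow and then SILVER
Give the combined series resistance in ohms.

800000 Ω

R1: red, violet → 27; yellow ×10^4 → 270000 Ω.
R2: green, orange → 53; yellow ×10^4 → 530000 Ω.
Series: 270000 + 530000 = 800000 Ω.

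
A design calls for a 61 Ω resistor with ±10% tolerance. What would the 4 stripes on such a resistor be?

blue, brown, black, silver

61 Ω = 61 × 10^0.
6 → blue
1 → brown
Multiplier 10^0 → black.
±10% tolerance → silver.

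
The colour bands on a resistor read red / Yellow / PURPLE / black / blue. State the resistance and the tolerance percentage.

247 Ω ±0.25%

Red → 2 (first significant figure)
Yellow → 4 (second significant figure)
Violet → 7 (third significant figure)
Black → ×1 multiplier
Blue → ±0.25% tolerance
247 × 1 = 247 Ω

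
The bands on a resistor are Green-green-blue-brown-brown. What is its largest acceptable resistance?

5615.6 Ω

Green → 5 (first significant figure)
Green → 5 (second significant figure)
Blue → 6 (third significant figure)
Brown → ×10 multiplier
Brown → ±1% tolerance
556 × 10 = 5560 Ω
Largest = 5560 × (1 + 1/100) = 5615.6 Ω.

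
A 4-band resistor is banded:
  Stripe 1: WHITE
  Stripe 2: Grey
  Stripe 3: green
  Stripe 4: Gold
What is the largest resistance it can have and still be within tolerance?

10290000 Ω

White → 9 (first significant figure)
Grey → 8 (second significant figure)
Green → ×10^5 multiplier
Gold → ±5% tolerance
98 × 100000 = 9800000 Ω
Largest = 9800000 × (1 + 5/100) = 10290000 Ω.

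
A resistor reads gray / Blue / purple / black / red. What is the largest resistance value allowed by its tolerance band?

Grey → 8 (first significant figure)
Blue → 6 (second significant figure)
Violet → 7 (third significant figure)
Black → ×1 multiplier
Red → ±2% tolerance
867 × 1 = 867 Ω
Largest = 867 × (1 + 2/100) = 884.34 Ω.

884.34 Ω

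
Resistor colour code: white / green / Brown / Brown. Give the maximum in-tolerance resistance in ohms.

959.5 Ω

White → 9 (first significant figure)
Green → 5 (second significant figure)
Brown → ×10 multiplier
Brown → ±1% tolerance
95 × 10 = 950 Ω
Maximum = 950 × (1 + 1/100) = 959.5 Ω.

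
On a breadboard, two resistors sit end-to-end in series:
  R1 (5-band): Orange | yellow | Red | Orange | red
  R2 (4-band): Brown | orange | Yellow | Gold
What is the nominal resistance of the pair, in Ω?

472000 Ω

R1: orange, yellow, red → 342; orange ×10^3 → 342000 Ω.
R2: brown, orange → 13; yellow ×10^4 → 130000 Ω.
Series: 342000 + 130000 = 472000 Ω.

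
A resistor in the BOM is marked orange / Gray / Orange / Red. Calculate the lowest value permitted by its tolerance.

Orange → 3 (first significant figure)
Grey → 8 (second significant figure)
Orange → ×10^3 multiplier
Red → ±2% tolerance
38 × 1000 = 38000 Ω
Lowest = 38000 × (1 − 2/100) = 37240 Ω.

37240 Ω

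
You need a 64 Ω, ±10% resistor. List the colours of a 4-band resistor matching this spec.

64 Ω = 64 × 10^0.
6 → blue
4 → yellow
Multiplier 10^0 → black.
±10% tolerance → silver.

blue, yellow, black, silver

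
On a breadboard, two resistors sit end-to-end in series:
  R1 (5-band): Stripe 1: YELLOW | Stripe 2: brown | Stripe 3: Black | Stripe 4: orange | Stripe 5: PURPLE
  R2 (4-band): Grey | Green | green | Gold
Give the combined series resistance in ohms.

8910000 Ω

R1: yellow, brown, black → 410; orange ×10^3 → 410000 Ω.
R2: grey, green → 85; green ×10^5 → 8500000 Ω.
Series: 410000 + 8500000 = 8910000 Ω.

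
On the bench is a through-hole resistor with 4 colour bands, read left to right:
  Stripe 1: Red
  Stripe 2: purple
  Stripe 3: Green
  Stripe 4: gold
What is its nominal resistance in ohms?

Red → 2 (first significant figure)
Violet → 7 (second significant figure)
Green → ×10^5 multiplier
27 × 100000 = 2700000 Ω

2700000 Ω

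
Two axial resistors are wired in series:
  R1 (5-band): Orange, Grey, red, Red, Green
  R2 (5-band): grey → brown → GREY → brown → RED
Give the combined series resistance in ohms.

46380 Ω

R1: orange, grey, red → 382; red ×10^2 → 38200 Ω.
R2: grey, brown, grey → 818; brown ×10 → 8180 Ω.
Series: 38200 + 8180 = 46380 Ω.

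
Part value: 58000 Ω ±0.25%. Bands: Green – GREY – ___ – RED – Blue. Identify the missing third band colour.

black

58000 Ω = 580 × 10^2.
The third band gives digit 0 of the significand, and 0 is black.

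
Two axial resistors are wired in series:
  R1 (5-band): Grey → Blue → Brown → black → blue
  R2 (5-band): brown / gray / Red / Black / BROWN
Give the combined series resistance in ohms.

R1: grey, blue, brown → 861; black ×1 → 861 Ω.
R2: brown, grey, red → 182; black ×1 → 182 Ω.
Series: 861 + 182 = 1043 Ω.

1043 Ω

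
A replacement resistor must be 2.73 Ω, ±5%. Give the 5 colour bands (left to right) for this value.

2.73 Ω = 273 × 10^-2.
2 → red
7 → violet
3 → orange
Multiplier 10^-2 → silver.
±5% tolerance → gold.

red, violet, orange, silver, gold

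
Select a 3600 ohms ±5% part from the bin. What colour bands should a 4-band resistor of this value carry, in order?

orange, blue, red, gold

3600 Ω = 36 × 10^2.
3 → orange
6 → blue
Multiplier 10^2 → red.
±5% tolerance → gold.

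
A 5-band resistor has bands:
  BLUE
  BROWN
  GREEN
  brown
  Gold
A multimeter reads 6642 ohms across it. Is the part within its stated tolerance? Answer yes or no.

no

Blue → 6 (first significant figure)
Brown → 1 (second significant figure)
Green → 5 (third significant figure)
Brown → ×10 multiplier
Gold → ±5% tolerance
615 × 10 = 6150 Ω
Allowed range: 5842.5 Ω to 6457.5 Ω.
6642 ohms lies outside that range.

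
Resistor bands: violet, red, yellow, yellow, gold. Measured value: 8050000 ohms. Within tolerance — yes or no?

no

Violet → 7 (first significant figure)
Red → 2 (second significant figure)
Yellow → 4 (third significant figure)
Yellow → ×10^4 multiplier
Gold → ±5% tolerance
724 × 10000 = 7240000 Ω
Allowed range: 6878000 Ω to 7602000 Ω.
8050000 ohms lies outside that range.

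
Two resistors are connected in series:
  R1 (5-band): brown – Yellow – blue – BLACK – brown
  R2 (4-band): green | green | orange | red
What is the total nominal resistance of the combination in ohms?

R1: brown, yellow, blue → 146; black ×1 → 146 Ω.
R2: green, green → 55; orange ×10^3 → 55000 Ω.
Series: 146 + 55000 = 55146 Ω.

55146 Ω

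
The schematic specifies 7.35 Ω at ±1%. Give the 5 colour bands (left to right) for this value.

violet, orange, green, silver, brown

7.35 Ω = 735 × 10^-2.
7 → violet
3 → orange
5 → green
Multiplier 10^-2 → silver.
±1% tolerance → brown.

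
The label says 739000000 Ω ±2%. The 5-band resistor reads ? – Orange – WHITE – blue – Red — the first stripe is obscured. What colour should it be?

739000000 Ω = 739 × 10^6.
The first band gives digit 7 of the significand, and 7 is violet.

violet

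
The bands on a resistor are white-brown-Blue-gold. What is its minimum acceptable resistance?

86450000 Ω

White → 9 (first significant figure)
Brown → 1 (second significant figure)
Blue → ×10^6 multiplier
Gold → ±5% tolerance
91 × 1000000 = 91000000 Ω
Minimum = 91000000 × (1 − 5/100) = 86450000 Ω.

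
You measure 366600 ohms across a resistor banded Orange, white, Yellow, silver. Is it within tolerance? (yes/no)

yes

Orange → 3 (first significant figure)
White → 9 (second significant figure)
Yellow → ×10^4 multiplier
Silver → ±10% tolerance
39 × 10000 = 390000 Ω
Allowed range: 351000 Ω to 429000 Ω.
366600 ohms lies inside that range.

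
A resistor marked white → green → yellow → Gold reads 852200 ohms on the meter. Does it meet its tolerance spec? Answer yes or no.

no

White → 9 (first significant figure)
Green → 5 (second significant figure)
Yellow → ×10^4 multiplier
Gold → ±5% tolerance
95 × 10000 = 950000 Ω
Allowed range: 902500 Ω to 997500 Ω.
852200 ohms lies outside that range.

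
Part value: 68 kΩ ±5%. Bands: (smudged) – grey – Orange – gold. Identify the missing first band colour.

blue

68000 Ω = 68 × 10^3.
The first band gives digit 6 of the significand, and 6 is blue.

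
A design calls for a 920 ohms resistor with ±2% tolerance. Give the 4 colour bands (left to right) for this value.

920 Ω = 92 × 10^1.
9 → white
2 → red
Multiplier 10^1 → brown.
±2% tolerance → red.

white, red, brown, red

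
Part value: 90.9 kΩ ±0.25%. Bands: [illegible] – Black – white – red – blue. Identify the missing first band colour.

white

90900 Ω = 909 × 10^2.
The first band gives digit 9 of the significand, and 9 is white.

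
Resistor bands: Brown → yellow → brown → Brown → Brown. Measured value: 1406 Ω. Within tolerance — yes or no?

yes

Brown → 1 (first significant figure)
Yellow → 4 (second significant figure)
Brown → 1 (third significant figure)
Brown → ×10 multiplier
Brown → ±1% tolerance
141 × 10 = 1410 Ω
Allowed range: 1395.9 Ω to 1424.1 Ω.
1406 Ω lies inside that range.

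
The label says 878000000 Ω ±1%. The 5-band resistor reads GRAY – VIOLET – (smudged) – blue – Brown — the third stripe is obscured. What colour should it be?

grey

878000000 Ω = 878 × 10^6.
The third band gives digit 8 of the significand, and 8 is grey.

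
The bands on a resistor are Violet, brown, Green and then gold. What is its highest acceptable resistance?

Violet → 7 (first significant figure)
Brown → 1 (second significant figure)
Green → ×10^5 multiplier
Gold → ±5% tolerance
71 × 100000 = 7100000 Ω
Highest = 7100000 × (1 + 5/100) = 7455000 Ω.

7455000 Ω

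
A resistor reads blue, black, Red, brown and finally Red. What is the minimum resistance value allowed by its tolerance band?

5899.6 Ω

Blue → 6 (first significant figure)
Black → 0 (second significant figure)
Red → 2 (third significant figure)
Brown → ×10 multiplier
Red → ±2% tolerance
602 × 10 = 6020 Ω
Minimum = 6020 × (1 − 2/100) = 5899.6 Ω.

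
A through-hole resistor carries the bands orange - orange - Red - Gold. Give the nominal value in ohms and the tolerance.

3300 Ω ±5%

Orange → 3 (first significant figure)
Orange → 3 (second significant figure)
Red → ×10^2 multiplier
Gold → ±5% tolerance
33 × 100 = 3300 Ω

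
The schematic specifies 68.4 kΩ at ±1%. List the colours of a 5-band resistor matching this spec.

68400 Ω = 684 × 10^2.
6 → blue
8 → grey
4 → yellow
Multiplier 10^2 → red.
±1% tolerance → brown.

blue, grey, yellow, red, brown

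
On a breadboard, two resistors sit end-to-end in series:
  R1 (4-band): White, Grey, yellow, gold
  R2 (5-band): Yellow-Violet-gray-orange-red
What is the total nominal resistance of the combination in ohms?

1458000 Ω

R1: white, grey → 98; yellow ×10^4 → 980000 Ω.
R2: yellow, violet, grey → 478; orange ×10^3 → 478000 Ω.
Series: 980000 + 478000 = 1458000 Ω.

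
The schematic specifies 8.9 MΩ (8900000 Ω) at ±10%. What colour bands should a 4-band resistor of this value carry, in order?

8900000 Ω = 89 × 10^5.
8 → grey
9 → white
Multiplier 10^5 → green.
±10% tolerance → silver.

grey, white, green, silver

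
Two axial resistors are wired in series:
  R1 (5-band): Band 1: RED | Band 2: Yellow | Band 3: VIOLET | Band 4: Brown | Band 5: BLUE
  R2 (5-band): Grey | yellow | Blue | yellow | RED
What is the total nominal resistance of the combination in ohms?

8462470 Ω

R1: red, yellow, violet → 247; brown ×10 → 2470 Ω.
R2: grey, yellow, blue → 846; yellow ×10^4 → 8460000 Ω.
Series: 2470 + 8460000 = 8462470 Ω.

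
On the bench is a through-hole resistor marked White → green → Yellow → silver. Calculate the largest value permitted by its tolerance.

1045000 Ω

White → 9 (first significant figure)
Green → 5 (second significant figure)
Yellow → ×10^4 multiplier
Silver → ±10% tolerance
95 × 10000 = 950000 Ω
Largest = 950000 × (1 + 10/100) = 1045000 Ω.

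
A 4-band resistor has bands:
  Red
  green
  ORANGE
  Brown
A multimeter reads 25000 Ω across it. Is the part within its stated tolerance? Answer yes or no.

yes

Red → 2 (first significant figure)
Green → 5 (second significant figure)
Orange → ×10^3 multiplier
Brown → ±1% tolerance
25 × 1000 = 25000 Ω
Allowed range: 24750 Ω to 25250 Ω.
25000 Ω lies inside that range.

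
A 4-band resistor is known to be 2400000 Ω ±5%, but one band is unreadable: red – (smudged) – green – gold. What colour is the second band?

2400000 Ω = 24 × 10^5.
The second band gives digit 4 of the significand, and 4 is yellow.

yellow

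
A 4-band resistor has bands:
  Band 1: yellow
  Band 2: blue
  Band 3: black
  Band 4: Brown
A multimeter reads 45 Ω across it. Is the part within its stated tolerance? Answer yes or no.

no

Yellow → 4 (first significant figure)
Blue → 6 (second significant figure)
Black → ×1 multiplier
Brown → ±1% tolerance
46 × 1 = 46 Ω
Allowed range: 45.54 Ω to 46.46 Ω.
45 Ω lies outside that range.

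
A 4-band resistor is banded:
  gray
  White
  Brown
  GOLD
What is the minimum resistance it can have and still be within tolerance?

Grey → 8 (first significant figure)
White → 9 (second significant figure)
Brown → ×10 multiplier
Gold → ±5% tolerance
89 × 10 = 890 Ω
Minimum = 890 × (1 − 5/100) = 845.5 Ω.

845.5 Ω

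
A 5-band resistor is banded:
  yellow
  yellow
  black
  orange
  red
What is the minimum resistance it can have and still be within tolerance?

Yellow → 4 (first significant figure)
Yellow → 4 (second significant figure)
Black → 0 (third significant figure)
Orange → ×10^3 multiplier
Red → ±2% tolerance
440 × 1000 = 440000 Ω
Minimum = 440000 × (1 − 2/100) = 431200 Ω.

431200 Ω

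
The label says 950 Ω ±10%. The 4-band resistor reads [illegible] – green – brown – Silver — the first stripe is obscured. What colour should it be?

white

950 Ω = 95 × 10^1.
The first band gives digit 9 of the significand, and 9 is white.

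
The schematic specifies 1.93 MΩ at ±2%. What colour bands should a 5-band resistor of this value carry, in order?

brown, white, orange, yellow, red

1930000 Ω = 193 × 10^4.
1 → brown
9 → white
3 → orange
Multiplier 10^4 → yellow.
±2% tolerance → red.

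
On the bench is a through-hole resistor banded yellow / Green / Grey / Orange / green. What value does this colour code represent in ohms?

458000 Ω

Yellow → 4 (first significant figure)
Green → 5 (second significant figure)
Grey → 8 (third significant figure)
Orange → ×10^3 multiplier
458 × 1000 = 458000 Ω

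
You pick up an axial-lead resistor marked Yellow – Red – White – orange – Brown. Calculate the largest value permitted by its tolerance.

433290 Ω

Yellow → 4 (first significant figure)
Red → 2 (second significant figure)
White → 9 (third significant figure)
Orange → ×10^3 multiplier
Brown → ±1% tolerance
429 × 1000 = 429000 Ω
Largest = 429000 × (1 + 1/100) = 433290 Ω.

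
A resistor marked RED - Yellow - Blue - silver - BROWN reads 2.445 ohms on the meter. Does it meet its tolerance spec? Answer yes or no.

Red → 2 (first significant figure)
Yellow → 4 (second significant figure)
Blue → 6 (third significant figure)
Silver → ×0.01 multiplier
Brown → ±1% tolerance
246 × 0.01 = 2.46 Ω
Allowed range: 2.4354 Ω to 2.4846 Ω.
2.445 ohms lies inside that range.

yes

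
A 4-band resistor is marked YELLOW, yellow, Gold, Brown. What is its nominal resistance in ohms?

Yellow → 4 (first significant figure)
Yellow → 4 (second significant figure)
Gold → ×0.1 multiplier
44 × 0.1 = 4.4 Ω

4.4 Ω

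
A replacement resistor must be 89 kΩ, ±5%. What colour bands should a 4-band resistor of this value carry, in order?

89000 Ω = 89 × 10^3.
8 → grey
9 → white
Multiplier 10^3 → orange.
±5% tolerance → gold.

grey, white, orange, gold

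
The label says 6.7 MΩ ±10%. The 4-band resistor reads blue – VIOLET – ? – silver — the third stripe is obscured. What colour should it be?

green

6700000 Ω = 67 × 10^5.
The third band is the multiplier, 10^5, which is green.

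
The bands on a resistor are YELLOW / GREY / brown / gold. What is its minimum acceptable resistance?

456 Ω

Yellow → 4 (first significant figure)
Grey → 8 (second significant figure)
Brown → ×10 multiplier
Gold → ±5% tolerance
48 × 10 = 480 Ω
Minimum = 480 × (1 − 5/100) = 456 Ω.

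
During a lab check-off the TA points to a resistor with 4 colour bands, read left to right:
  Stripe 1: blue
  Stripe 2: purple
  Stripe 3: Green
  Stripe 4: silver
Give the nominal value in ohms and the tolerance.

6700000 Ω ±10%

Blue → 6 (first significant figure)
Violet → 7 (second significant figure)
Green → ×10^5 multiplier
Silver → ±10% tolerance
67 × 100000 = 6700000 Ω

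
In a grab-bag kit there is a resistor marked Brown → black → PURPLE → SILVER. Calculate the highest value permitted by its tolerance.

110000000 Ω

Brown → 1 (first significant figure)
Black → 0 (second significant figure)
Violet → ×10^7 multiplier
Silver → ±10% tolerance
10 × 10000000 = 100000000 Ω
Highest = 100000000 × (1 + 10/100) = 110000000 Ω.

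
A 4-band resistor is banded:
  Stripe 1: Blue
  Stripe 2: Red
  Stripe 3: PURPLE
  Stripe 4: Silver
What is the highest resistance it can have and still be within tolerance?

682000000 Ω

Blue → 6 (first significant figure)
Red → 2 (second significant figure)
Violet → ×10^7 multiplier
Silver → ±10% tolerance
62 × 10000000 = 620000000 Ω
Highest = 620000000 × (1 + 10/100) = 682000000 Ω.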